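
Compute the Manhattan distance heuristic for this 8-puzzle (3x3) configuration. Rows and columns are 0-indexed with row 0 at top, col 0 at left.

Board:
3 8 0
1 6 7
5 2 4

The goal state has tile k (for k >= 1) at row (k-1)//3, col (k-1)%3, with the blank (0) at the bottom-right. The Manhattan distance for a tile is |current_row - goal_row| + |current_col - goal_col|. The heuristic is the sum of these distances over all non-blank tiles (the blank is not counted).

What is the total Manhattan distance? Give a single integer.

Tile 3: at (0,0), goal (0,2), distance |0-0|+|0-2| = 2
Tile 8: at (0,1), goal (2,1), distance |0-2|+|1-1| = 2
Tile 1: at (1,0), goal (0,0), distance |1-0|+|0-0| = 1
Tile 6: at (1,1), goal (1,2), distance |1-1|+|1-2| = 1
Tile 7: at (1,2), goal (2,0), distance |1-2|+|2-0| = 3
Tile 5: at (2,0), goal (1,1), distance |2-1|+|0-1| = 2
Tile 2: at (2,1), goal (0,1), distance |2-0|+|1-1| = 2
Tile 4: at (2,2), goal (1,0), distance |2-1|+|2-0| = 3
Sum: 2 + 2 + 1 + 1 + 3 + 2 + 2 + 3 = 16

Answer: 16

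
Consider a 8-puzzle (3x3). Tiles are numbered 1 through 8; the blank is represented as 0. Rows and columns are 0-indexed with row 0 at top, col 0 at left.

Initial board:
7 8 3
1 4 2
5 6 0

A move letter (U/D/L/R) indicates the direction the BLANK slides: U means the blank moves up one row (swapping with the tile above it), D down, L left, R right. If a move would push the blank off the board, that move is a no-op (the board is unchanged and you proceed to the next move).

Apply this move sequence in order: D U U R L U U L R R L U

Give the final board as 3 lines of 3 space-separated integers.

Answer: 7 0 8
1 4 3
5 6 2

Derivation:
After move 1 (D):
7 8 3
1 4 2
5 6 0

After move 2 (U):
7 8 3
1 4 0
5 6 2

After move 3 (U):
7 8 0
1 4 3
5 6 2

After move 4 (R):
7 8 0
1 4 3
5 6 2

After move 5 (L):
7 0 8
1 4 3
5 6 2

After move 6 (U):
7 0 8
1 4 3
5 6 2

After move 7 (U):
7 0 8
1 4 3
5 6 2

After move 8 (L):
0 7 8
1 4 3
5 6 2

After move 9 (R):
7 0 8
1 4 3
5 6 2

After move 10 (R):
7 8 0
1 4 3
5 6 2

After move 11 (L):
7 0 8
1 4 3
5 6 2

After move 12 (U):
7 0 8
1 4 3
5 6 2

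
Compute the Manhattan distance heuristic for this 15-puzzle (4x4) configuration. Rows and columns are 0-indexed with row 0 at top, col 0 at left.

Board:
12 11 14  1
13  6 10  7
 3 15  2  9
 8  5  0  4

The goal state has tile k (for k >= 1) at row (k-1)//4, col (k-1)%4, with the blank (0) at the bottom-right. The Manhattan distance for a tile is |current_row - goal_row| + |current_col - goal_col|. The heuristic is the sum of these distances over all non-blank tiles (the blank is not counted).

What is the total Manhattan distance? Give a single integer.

Answer: 43

Derivation:
Tile 12: at (0,0), goal (2,3), distance |0-2|+|0-3| = 5
Tile 11: at (0,1), goal (2,2), distance |0-2|+|1-2| = 3
Tile 14: at (0,2), goal (3,1), distance |0-3|+|2-1| = 4
Tile 1: at (0,3), goal (0,0), distance |0-0|+|3-0| = 3
Tile 13: at (1,0), goal (3,0), distance |1-3|+|0-0| = 2
Tile 6: at (1,1), goal (1,1), distance |1-1|+|1-1| = 0
Tile 10: at (1,2), goal (2,1), distance |1-2|+|2-1| = 2
Tile 7: at (1,3), goal (1,2), distance |1-1|+|3-2| = 1
Tile 3: at (2,0), goal (0,2), distance |2-0|+|0-2| = 4
Tile 15: at (2,1), goal (3,2), distance |2-3|+|1-2| = 2
Tile 2: at (2,2), goal (0,1), distance |2-0|+|2-1| = 3
Tile 9: at (2,3), goal (2,0), distance |2-2|+|3-0| = 3
Tile 8: at (3,0), goal (1,3), distance |3-1|+|0-3| = 5
Tile 5: at (3,1), goal (1,0), distance |3-1|+|1-0| = 3
Tile 4: at (3,3), goal (0,3), distance |3-0|+|3-3| = 3
Sum: 5 + 3 + 4 + 3 + 2 + 0 + 2 + 1 + 4 + 2 + 3 + 3 + 5 + 3 + 3 = 43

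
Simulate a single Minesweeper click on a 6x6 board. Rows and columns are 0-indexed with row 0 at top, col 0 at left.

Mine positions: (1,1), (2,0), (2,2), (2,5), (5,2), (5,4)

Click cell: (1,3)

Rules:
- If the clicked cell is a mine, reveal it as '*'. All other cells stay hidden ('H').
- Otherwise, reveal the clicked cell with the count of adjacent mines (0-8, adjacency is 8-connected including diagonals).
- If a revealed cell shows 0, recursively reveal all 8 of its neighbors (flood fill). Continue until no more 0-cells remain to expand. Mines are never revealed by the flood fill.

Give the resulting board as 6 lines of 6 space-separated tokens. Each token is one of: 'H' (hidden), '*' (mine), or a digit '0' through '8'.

H H H H H H
H H H 1 H H
H H H H H H
H H H H H H
H H H H H H
H H H H H H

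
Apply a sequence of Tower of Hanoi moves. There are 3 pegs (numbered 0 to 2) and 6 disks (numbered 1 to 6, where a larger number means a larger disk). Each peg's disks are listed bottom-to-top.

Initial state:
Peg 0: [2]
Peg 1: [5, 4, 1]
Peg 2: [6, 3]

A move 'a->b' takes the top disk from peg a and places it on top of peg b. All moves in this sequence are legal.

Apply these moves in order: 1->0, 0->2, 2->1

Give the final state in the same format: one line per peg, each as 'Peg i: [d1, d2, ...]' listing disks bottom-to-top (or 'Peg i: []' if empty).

Answer: Peg 0: [2]
Peg 1: [5, 4, 1]
Peg 2: [6, 3]

Derivation:
After move 1 (1->0):
Peg 0: [2, 1]
Peg 1: [5, 4]
Peg 2: [6, 3]

After move 2 (0->2):
Peg 0: [2]
Peg 1: [5, 4]
Peg 2: [6, 3, 1]

After move 3 (2->1):
Peg 0: [2]
Peg 1: [5, 4, 1]
Peg 2: [6, 3]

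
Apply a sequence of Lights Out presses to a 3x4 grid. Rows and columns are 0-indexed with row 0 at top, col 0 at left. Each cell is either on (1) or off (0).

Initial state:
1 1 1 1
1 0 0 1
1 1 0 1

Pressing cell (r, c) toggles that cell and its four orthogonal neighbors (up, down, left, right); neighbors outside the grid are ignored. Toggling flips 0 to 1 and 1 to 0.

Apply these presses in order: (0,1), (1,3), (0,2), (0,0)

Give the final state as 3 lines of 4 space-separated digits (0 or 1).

Answer: 1 0 1 1
0 1 0 0
1 1 0 0

Derivation:
After press 1 at (0,1):
0 0 0 1
1 1 0 1
1 1 0 1

After press 2 at (1,3):
0 0 0 0
1 1 1 0
1 1 0 0

After press 3 at (0,2):
0 1 1 1
1 1 0 0
1 1 0 0

After press 4 at (0,0):
1 0 1 1
0 1 0 0
1 1 0 0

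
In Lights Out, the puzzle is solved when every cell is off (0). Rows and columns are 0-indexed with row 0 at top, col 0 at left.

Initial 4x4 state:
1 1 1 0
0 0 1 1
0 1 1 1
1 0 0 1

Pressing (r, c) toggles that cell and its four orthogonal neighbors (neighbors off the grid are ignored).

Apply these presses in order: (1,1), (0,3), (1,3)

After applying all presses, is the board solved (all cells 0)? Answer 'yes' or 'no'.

After press 1 at (1,1):
1 0 1 0
1 1 0 1
0 0 1 1
1 0 0 1

After press 2 at (0,3):
1 0 0 1
1 1 0 0
0 0 1 1
1 0 0 1

After press 3 at (1,3):
1 0 0 0
1 1 1 1
0 0 1 0
1 0 0 1

Lights still on: 8

Answer: no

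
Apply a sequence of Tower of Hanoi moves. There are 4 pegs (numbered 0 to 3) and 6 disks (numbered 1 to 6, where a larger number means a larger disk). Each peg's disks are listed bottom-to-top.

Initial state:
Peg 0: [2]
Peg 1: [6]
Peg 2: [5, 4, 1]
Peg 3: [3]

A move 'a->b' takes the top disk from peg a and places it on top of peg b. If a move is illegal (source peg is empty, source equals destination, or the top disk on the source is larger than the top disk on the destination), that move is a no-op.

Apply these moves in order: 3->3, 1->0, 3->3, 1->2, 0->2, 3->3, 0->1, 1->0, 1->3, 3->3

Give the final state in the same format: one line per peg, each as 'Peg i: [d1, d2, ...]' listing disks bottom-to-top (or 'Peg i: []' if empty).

Answer: Peg 0: [2]
Peg 1: [6]
Peg 2: [5, 4, 1]
Peg 3: [3]

Derivation:
After move 1 (3->3):
Peg 0: [2]
Peg 1: [6]
Peg 2: [5, 4, 1]
Peg 3: [3]

After move 2 (1->0):
Peg 0: [2]
Peg 1: [6]
Peg 2: [5, 4, 1]
Peg 3: [3]

After move 3 (3->3):
Peg 0: [2]
Peg 1: [6]
Peg 2: [5, 4, 1]
Peg 3: [3]

After move 4 (1->2):
Peg 0: [2]
Peg 1: [6]
Peg 2: [5, 4, 1]
Peg 3: [3]

After move 5 (0->2):
Peg 0: [2]
Peg 1: [6]
Peg 2: [5, 4, 1]
Peg 3: [3]

After move 6 (3->3):
Peg 0: [2]
Peg 1: [6]
Peg 2: [5, 4, 1]
Peg 3: [3]

After move 7 (0->1):
Peg 0: []
Peg 1: [6, 2]
Peg 2: [5, 4, 1]
Peg 3: [3]

After move 8 (1->0):
Peg 0: [2]
Peg 1: [6]
Peg 2: [5, 4, 1]
Peg 3: [3]

After move 9 (1->3):
Peg 0: [2]
Peg 1: [6]
Peg 2: [5, 4, 1]
Peg 3: [3]

After move 10 (3->3):
Peg 0: [2]
Peg 1: [6]
Peg 2: [5, 4, 1]
Peg 3: [3]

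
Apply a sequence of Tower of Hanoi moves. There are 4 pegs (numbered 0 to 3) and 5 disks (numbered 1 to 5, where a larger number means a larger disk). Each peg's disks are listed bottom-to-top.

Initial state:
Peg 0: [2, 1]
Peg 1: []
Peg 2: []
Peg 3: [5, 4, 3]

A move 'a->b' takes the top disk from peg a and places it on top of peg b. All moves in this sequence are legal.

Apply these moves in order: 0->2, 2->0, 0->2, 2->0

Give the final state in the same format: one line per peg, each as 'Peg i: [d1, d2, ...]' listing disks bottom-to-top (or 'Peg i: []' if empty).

After move 1 (0->2):
Peg 0: [2]
Peg 1: []
Peg 2: [1]
Peg 3: [5, 4, 3]

After move 2 (2->0):
Peg 0: [2, 1]
Peg 1: []
Peg 2: []
Peg 3: [5, 4, 3]

After move 3 (0->2):
Peg 0: [2]
Peg 1: []
Peg 2: [1]
Peg 3: [5, 4, 3]

After move 4 (2->0):
Peg 0: [2, 1]
Peg 1: []
Peg 2: []
Peg 3: [5, 4, 3]

Answer: Peg 0: [2, 1]
Peg 1: []
Peg 2: []
Peg 3: [5, 4, 3]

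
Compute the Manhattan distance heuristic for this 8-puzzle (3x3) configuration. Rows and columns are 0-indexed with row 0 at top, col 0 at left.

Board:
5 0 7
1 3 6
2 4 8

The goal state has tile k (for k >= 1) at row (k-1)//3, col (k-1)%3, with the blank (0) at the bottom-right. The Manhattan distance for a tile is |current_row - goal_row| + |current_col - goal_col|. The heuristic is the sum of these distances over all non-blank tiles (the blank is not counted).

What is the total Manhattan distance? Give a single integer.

Tile 5: at (0,0), goal (1,1), distance |0-1|+|0-1| = 2
Tile 7: at (0,2), goal (2,0), distance |0-2|+|2-0| = 4
Tile 1: at (1,0), goal (0,0), distance |1-0|+|0-0| = 1
Tile 3: at (1,1), goal (0,2), distance |1-0|+|1-2| = 2
Tile 6: at (1,2), goal (1,2), distance |1-1|+|2-2| = 0
Tile 2: at (2,0), goal (0,1), distance |2-0|+|0-1| = 3
Tile 4: at (2,1), goal (1,0), distance |2-1|+|1-0| = 2
Tile 8: at (2,2), goal (2,1), distance |2-2|+|2-1| = 1
Sum: 2 + 4 + 1 + 2 + 0 + 3 + 2 + 1 = 15

Answer: 15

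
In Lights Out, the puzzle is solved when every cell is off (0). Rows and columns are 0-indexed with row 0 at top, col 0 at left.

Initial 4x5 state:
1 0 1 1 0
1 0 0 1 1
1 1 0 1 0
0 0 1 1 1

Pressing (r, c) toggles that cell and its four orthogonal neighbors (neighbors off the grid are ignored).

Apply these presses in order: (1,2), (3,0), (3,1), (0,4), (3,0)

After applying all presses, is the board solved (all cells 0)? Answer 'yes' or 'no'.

Answer: no

Derivation:
After press 1 at (1,2):
1 0 0 1 0
1 1 1 0 1
1 1 1 1 0
0 0 1 1 1

After press 2 at (3,0):
1 0 0 1 0
1 1 1 0 1
0 1 1 1 0
1 1 1 1 1

After press 3 at (3,1):
1 0 0 1 0
1 1 1 0 1
0 0 1 1 0
0 0 0 1 1

After press 4 at (0,4):
1 0 0 0 1
1 1 1 0 0
0 0 1 1 0
0 0 0 1 1

After press 5 at (3,0):
1 0 0 0 1
1 1 1 0 0
1 0 1 1 0
1 1 0 1 1

Lights still on: 12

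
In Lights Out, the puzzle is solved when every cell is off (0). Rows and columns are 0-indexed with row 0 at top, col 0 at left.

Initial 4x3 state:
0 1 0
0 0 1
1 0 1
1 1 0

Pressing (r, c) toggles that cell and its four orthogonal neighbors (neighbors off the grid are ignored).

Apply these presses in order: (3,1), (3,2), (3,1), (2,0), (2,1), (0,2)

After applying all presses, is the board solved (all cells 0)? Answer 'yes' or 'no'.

Answer: no

Derivation:
After press 1 at (3,1):
0 1 0
0 0 1
1 1 1
0 0 1

After press 2 at (3,2):
0 1 0
0 0 1
1 1 0
0 1 0

After press 3 at (3,1):
0 1 0
0 0 1
1 0 0
1 0 1

After press 4 at (2,0):
0 1 0
1 0 1
0 1 0
0 0 1

After press 5 at (2,1):
0 1 0
1 1 1
1 0 1
0 1 1

After press 6 at (0,2):
0 0 1
1 1 0
1 0 1
0 1 1

Lights still on: 7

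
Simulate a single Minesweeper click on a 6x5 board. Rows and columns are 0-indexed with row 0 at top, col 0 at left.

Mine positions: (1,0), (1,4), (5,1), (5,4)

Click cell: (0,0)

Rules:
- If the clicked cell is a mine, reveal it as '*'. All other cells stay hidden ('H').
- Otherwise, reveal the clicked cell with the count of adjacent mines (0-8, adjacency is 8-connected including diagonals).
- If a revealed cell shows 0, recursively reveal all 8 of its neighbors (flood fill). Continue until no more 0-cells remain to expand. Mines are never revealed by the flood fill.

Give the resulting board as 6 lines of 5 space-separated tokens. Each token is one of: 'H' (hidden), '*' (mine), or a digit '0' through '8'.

1 H H H H
H H H H H
H H H H H
H H H H H
H H H H H
H H H H H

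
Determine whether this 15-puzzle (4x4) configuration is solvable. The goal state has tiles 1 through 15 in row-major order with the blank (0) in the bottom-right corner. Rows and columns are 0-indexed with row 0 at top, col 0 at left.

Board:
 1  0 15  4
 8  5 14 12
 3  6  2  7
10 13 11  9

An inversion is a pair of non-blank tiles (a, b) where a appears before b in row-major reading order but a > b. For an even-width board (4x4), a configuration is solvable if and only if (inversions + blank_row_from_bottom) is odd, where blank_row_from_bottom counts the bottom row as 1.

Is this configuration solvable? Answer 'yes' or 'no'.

Inversions: 44
Blank is in row 0 (0-indexed from top), which is row 4 counting from the bottom (bottom = 1).
44 + 4 = 48, which is even, so the puzzle is not solvable.

Answer: no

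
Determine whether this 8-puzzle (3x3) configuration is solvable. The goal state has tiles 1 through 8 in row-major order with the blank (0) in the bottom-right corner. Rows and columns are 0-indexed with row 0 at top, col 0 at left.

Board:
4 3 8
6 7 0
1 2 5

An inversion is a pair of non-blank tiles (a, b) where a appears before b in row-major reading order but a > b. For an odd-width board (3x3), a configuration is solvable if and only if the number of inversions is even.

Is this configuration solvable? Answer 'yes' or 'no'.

Inversions (pairs i<j in row-major order where tile[i] > tile[j] > 0): 16
16 is even, so the puzzle is solvable.

Answer: yes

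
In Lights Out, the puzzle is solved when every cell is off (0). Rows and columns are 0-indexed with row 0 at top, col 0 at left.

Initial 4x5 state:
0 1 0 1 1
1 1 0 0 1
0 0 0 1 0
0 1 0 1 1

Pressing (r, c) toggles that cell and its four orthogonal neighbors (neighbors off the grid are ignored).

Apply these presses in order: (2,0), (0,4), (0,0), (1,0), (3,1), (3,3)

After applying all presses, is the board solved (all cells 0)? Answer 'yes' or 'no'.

After press 1 at (2,0):
0 1 0 1 1
0 1 0 0 1
1 1 0 1 0
1 1 0 1 1

After press 2 at (0,4):
0 1 0 0 0
0 1 0 0 0
1 1 0 1 0
1 1 0 1 1

After press 3 at (0,0):
1 0 0 0 0
1 1 0 0 0
1 1 0 1 0
1 1 0 1 1

After press 4 at (1,0):
0 0 0 0 0
0 0 0 0 0
0 1 0 1 0
1 1 0 1 1

After press 5 at (3,1):
0 0 0 0 0
0 0 0 0 0
0 0 0 1 0
0 0 1 1 1

After press 6 at (3,3):
0 0 0 0 0
0 0 0 0 0
0 0 0 0 0
0 0 0 0 0

Lights still on: 0

Answer: yes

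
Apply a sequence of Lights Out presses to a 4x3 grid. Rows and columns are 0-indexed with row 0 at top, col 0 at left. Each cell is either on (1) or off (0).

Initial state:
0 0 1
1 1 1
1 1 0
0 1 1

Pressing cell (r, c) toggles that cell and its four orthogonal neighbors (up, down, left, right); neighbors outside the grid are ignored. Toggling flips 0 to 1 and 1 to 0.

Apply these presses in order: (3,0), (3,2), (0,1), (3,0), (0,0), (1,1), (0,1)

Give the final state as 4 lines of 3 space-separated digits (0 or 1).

Answer: 1 0 1
1 0 0
1 0 1
0 0 0

Derivation:
After press 1 at (3,0):
0 0 1
1 1 1
0 1 0
1 0 1

After press 2 at (3,2):
0 0 1
1 1 1
0 1 1
1 1 0

After press 3 at (0,1):
1 1 0
1 0 1
0 1 1
1 1 0

After press 4 at (3,0):
1 1 0
1 0 1
1 1 1
0 0 0

After press 5 at (0,0):
0 0 0
0 0 1
1 1 1
0 0 0

After press 6 at (1,1):
0 1 0
1 1 0
1 0 1
0 0 0

After press 7 at (0,1):
1 0 1
1 0 0
1 0 1
0 0 0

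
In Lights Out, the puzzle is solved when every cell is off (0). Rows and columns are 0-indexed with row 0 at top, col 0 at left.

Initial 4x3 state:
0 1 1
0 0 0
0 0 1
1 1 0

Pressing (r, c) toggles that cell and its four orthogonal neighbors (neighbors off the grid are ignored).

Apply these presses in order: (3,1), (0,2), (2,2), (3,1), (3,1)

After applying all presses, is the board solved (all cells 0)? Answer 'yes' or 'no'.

Answer: yes

Derivation:
After press 1 at (3,1):
0 1 1
0 0 0
0 1 1
0 0 1

After press 2 at (0,2):
0 0 0
0 0 1
0 1 1
0 0 1

After press 3 at (2,2):
0 0 0
0 0 0
0 0 0
0 0 0

After press 4 at (3,1):
0 0 0
0 0 0
0 1 0
1 1 1

After press 5 at (3,1):
0 0 0
0 0 0
0 0 0
0 0 0

Lights still on: 0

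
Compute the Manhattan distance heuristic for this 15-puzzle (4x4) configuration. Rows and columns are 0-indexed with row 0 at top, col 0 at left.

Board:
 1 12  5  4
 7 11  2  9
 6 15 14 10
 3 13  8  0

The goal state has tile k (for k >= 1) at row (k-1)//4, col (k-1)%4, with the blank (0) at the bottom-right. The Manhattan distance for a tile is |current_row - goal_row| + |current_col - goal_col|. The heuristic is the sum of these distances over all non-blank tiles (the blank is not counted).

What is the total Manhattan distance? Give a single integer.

Tile 1: at (0,0), goal (0,0), distance |0-0|+|0-0| = 0
Tile 12: at (0,1), goal (2,3), distance |0-2|+|1-3| = 4
Tile 5: at (0,2), goal (1,0), distance |0-1|+|2-0| = 3
Tile 4: at (0,3), goal (0,3), distance |0-0|+|3-3| = 0
Tile 7: at (1,0), goal (1,2), distance |1-1|+|0-2| = 2
Tile 11: at (1,1), goal (2,2), distance |1-2|+|1-2| = 2
Tile 2: at (1,2), goal (0,1), distance |1-0|+|2-1| = 2
Tile 9: at (1,3), goal (2,0), distance |1-2|+|3-0| = 4
Tile 6: at (2,0), goal (1,1), distance |2-1|+|0-1| = 2
Tile 15: at (2,1), goal (3,2), distance |2-3|+|1-2| = 2
Tile 14: at (2,2), goal (3,1), distance |2-3|+|2-1| = 2
Tile 10: at (2,3), goal (2,1), distance |2-2|+|3-1| = 2
Tile 3: at (3,0), goal (0,2), distance |3-0|+|0-2| = 5
Tile 13: at (3,1), goal (3,0), distance |3-3|+|1-0| = 1
Tile 8: at (3,2), goal (1,3), distance |3-1|+|2-3| = 3
Sum: 0 + 4 + 3 + 0 + 2 + 2 + 2 + 4 + 2 + 2 + 2 + 2 + 5 + 1 + 3 = 34

Answer: 34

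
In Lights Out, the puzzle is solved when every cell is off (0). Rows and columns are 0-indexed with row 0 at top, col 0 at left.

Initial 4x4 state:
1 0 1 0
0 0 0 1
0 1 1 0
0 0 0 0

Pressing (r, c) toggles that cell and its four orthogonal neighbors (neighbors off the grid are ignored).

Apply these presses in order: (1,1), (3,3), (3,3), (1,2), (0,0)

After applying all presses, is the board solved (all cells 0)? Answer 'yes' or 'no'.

Answer: yes

Derivation:
After press 1 at (1,1):
1 1 1 0
1 1 1 1
0 0 1 0
0 0 0 0

After press 2 at (3,3):
1 1 1 0
1 1 1 1
0 0 1 1
0 0 1 1

After press 3 at (3,3):
1 1 1 0
1 1 1 1
0 0 1 0
0 0 0 0

After press 4 at (1,2):
1 1 0 0
1 0 0 0
0 0 0 0
0 0 0 0

After press 5 at (0,0):
0 0 0 0
0 0 0 0
0 0 0 0
0 0 0 0

Lights still on: 0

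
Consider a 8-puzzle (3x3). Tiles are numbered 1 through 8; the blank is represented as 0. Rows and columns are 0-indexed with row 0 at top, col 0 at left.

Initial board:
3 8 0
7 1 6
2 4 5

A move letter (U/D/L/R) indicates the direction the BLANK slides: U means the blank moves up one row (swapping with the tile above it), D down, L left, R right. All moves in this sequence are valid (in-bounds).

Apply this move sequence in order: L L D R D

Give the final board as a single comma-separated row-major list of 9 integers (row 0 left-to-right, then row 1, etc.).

Answer: 7, 3, 8, 1, 4, 6, 2, 0, 5

Derivation:
After move 1 (L):
3 0 8
7 1 6
2 4 5

After move 2 (L):
0 3 8
7 1 6
2 4 5

After move 3 (D):
7 3 8
0 1 6
2 4 5

After move 4 (R):
7 3 8
1 0 6
2 4 5

After move 5 (D):
7 3 8
1 4 6
2 0 5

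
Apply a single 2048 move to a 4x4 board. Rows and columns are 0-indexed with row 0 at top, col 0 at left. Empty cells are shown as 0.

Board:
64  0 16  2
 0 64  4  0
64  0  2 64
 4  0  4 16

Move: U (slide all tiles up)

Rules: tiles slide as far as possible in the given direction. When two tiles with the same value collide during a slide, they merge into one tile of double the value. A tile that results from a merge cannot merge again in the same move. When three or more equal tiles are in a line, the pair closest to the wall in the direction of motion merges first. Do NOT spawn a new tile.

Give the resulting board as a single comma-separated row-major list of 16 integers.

Answer: 128, 64, 16, 2, 4, 0, 4, 64, 0, 0, 2, 16, 0, 0, 4, 0

Derivation:
Slide up:
col 0: [64, 0, 64, 4] -> [128, 4, 0, 0]
col 1: [0, 64, 0, 0] -> [64, 0, 0, 0]
col 2: [16, 4, 2, 4] -> [16, 4, 2, 4]
col 3: [2, 0, 64, 16] -> [2, 64, 16, 0]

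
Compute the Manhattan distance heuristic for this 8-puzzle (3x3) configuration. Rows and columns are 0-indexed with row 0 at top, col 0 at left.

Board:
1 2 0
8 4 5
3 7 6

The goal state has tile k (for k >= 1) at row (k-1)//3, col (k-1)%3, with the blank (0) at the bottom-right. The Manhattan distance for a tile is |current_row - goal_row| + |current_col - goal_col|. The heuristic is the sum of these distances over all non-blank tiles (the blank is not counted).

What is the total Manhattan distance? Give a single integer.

Tile 1: (0,0)->(0,0) = 0
Tile 2: (0,1)->(0,1) = 0
Tile 8: (1,0)->(2,1) = 2
Tile 4: (1,1)->(1,0) = 1
Tile 5: (1,2)->(1,1) = 1
Tile 3: (2,0)->(0,2) = 4
Tile 7: (2,1)->(2,0) = 1
Tile 6: (2,2)->(1,2) = 1
Sum: 0 + 0 + 2 + 1 + 1 + 4 + 1 + 1 = 10

Answer: 10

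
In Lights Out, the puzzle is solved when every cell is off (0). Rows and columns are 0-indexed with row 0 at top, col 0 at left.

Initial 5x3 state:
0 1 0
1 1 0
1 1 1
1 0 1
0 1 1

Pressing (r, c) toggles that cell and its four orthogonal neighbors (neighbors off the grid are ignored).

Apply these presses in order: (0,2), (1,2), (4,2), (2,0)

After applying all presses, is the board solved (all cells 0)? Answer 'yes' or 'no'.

After press 1 at (0,2):
0 0 1
1 1 1
1 1 1
1 0 1
0 1 1

After press 2 at (1,2):
0 0 0
1 0 0
1 1 0
1 0 1
0 1 1

After press 3 at (4,2):
0 0 0
1 0 0
1 1 0
1 0 0
0 0 0

After press 4 at (2,0):
0 0 0
0 0 0
0 0 0
0 0 0
0 0 0

Lights still on: 0

Answer: yes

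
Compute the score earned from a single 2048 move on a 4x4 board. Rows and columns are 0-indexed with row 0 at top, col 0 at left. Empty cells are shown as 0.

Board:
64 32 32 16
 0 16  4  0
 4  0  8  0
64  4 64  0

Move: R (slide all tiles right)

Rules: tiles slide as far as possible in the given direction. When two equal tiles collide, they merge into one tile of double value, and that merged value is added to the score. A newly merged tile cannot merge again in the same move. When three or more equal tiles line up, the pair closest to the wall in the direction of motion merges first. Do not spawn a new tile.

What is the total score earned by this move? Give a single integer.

Answer: 64

Derivation:
Slide right:
row 0: [64, 32, 32, 16] -> [0, 64, 64, 16]  score +64 (running 64)
row 1: [0, 16, 4, 0] -> [0, 0, 16, 4]  score +0 (running 64)
row 2: [4, 0, 8, 0] -> [0, 0, 4, 8]  score +0 (running 64)
row 3: [64, 4, 64, 0] -> [0, 64, 4, 64]  score +0 (running 64)
Board after move:
 0 64 64 16
 0  0 16  4
 0  0  4  8
 0 64  4 64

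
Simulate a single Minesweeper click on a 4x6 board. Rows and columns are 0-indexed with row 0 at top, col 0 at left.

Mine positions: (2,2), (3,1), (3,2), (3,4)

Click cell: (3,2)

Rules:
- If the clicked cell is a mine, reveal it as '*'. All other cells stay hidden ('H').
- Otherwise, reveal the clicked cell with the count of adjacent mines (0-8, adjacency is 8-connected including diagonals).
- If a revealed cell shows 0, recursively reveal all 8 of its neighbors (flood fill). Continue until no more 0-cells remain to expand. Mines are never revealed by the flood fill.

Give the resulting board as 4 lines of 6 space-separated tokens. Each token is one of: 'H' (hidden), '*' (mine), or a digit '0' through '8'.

H H H H H H
H H H H H H
H H H H H H
H H * H H H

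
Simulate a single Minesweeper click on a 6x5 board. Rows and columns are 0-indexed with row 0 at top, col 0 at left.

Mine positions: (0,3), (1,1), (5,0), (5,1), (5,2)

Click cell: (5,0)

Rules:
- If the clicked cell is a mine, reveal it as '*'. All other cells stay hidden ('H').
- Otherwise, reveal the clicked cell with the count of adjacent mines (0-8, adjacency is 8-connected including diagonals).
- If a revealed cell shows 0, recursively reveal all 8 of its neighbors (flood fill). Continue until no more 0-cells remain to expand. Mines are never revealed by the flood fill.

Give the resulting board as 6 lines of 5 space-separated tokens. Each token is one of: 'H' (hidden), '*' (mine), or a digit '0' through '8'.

H H H H H
H H H H H
H H H H H
H H H H H
H H H H H
* H H H H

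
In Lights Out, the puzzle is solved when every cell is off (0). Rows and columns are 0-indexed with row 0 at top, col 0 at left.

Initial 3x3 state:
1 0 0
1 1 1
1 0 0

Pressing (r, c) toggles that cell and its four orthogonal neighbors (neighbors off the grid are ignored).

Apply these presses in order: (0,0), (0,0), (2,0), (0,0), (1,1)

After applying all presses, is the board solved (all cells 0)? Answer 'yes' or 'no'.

After press 1 at (0,0):
0 1 0
0 1 1
1 0 0

After press 2 at (0,0):
1 0 0
1 1 1
1 0 0

After press 3 at (2,0):
1 0 0
0 1 1
0 1 0

After press 4 at (0,0):
0 1 0
1 1 1
0 1 0

After press 5 at (1,1):
0 0 0
0 0 0
0 0 0

Lights still on: 0

Answer: yes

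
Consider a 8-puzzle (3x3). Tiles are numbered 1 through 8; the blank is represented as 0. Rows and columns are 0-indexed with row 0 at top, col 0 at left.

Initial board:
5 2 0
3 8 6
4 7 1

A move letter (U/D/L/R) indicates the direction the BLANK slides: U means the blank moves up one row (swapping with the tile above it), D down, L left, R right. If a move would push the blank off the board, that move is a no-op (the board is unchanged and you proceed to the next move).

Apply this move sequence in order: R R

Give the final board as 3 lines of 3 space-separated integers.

After move 1 (R):
5 2 0
3 8 6
4 7 1

After move 2 (R):
5 2 0
3 8 6
4 7 1

Answer: 5 2 0
3 8 6
4 7 1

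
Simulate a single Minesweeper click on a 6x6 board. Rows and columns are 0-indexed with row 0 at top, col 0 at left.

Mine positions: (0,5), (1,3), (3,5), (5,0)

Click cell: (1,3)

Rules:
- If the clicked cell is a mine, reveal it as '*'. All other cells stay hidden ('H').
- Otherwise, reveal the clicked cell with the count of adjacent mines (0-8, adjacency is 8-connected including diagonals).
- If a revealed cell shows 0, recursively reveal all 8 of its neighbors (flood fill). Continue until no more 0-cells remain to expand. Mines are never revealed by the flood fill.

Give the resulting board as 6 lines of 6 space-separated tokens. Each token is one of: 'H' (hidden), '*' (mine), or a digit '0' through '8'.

H H H H H H
H H H * H H
H H H H H H
H H H H H H
H H H H H H
H H H H H H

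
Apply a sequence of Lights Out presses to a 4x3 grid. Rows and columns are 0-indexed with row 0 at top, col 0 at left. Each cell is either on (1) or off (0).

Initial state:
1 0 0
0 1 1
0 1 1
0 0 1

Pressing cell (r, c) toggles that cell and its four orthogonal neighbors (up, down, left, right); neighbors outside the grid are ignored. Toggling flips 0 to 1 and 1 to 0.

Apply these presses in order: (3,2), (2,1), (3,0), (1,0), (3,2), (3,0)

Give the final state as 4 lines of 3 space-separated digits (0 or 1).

Answer: 0 0 0
1 1 1
0 0 0
0 1 1

Derivation:
After press 1 at (3,2):
1 0 0
0 1 1
0 1 0
0 1 0

After press 2 at (2,1):
1 0 0
0 0 1
1 0 1
0 0 0

After press 3 at (3,0):
1 0 0
0 0 1
0 0 1
1 1 0

After press 4 at (1,0):
0 0 0
1 1 1
1 0 1
1 1 0

After press 5 at (3,2):
0 0 0
1 1 1
1 0 0
1 0 1

After press 6 at (3,0):
0 0 0
1 1 1
0 0 0
0 1 1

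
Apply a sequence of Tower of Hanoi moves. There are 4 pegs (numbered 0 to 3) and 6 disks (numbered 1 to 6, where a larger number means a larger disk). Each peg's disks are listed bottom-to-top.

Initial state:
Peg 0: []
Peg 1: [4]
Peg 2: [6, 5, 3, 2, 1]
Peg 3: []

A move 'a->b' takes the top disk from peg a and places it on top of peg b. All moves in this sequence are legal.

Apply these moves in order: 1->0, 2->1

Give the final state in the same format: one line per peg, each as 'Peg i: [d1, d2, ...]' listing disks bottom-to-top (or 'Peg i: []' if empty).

Answer: Peg 0: [4]
Peg 1: [1]
Peg 2: [6, 5, 3, 2]
Peg 3: []

Derivation:
After move 1 (1->0):
Peg 0: [4]
Peg 1: []
Peg 2: [6, 5, 3, 2, 1]
Peg 3: []

After move 2 (2->1):
Peg 0: [4]
Peg 1: [1]
Peg 2: [6, 5, 3, 2]
Peg 3: []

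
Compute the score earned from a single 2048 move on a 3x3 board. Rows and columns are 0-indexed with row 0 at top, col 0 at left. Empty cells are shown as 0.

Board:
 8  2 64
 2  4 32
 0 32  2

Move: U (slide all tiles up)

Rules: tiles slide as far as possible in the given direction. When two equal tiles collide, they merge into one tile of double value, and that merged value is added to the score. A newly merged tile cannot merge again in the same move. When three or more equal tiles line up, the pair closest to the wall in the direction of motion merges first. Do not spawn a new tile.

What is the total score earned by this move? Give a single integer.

Slide up:
col 0: [8, 2, 0] -> [8, 2, 0]  score +0 (running 0)
col 1: [2, 4, 32] -> [2, 4, 32]  score +0 (running 0)
col 2: [64, 32, 2] -> [64, 32, 2]  score +0 (running 0)
Board after move:
 8  2 64
 2  4 32
 0 32  2

Answer: 0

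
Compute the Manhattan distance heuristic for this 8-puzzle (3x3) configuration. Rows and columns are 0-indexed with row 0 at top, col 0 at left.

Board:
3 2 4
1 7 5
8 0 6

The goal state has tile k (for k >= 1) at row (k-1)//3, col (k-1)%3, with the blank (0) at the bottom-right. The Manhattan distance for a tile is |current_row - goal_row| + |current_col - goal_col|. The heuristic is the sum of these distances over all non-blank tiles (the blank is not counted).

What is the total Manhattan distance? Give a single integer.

Answer: 11

Derivation:
Tile 3: at (0,0), goal (0,2), distance |0-0|+|0-2| = 2
Tile 2: at (0,1), goal (0,1), distance |0-0|+|1-1| = 0
Tile 4: at (0,2), goal (1,0), distance |0-1|+|2-0| = 3
Tile 1: at (1,0), goal (0,0), distance |1-0|+|0-0| = 1
Tile 7: at (1,1), goal (2,0), distance |1-2|+|1-0| = 2
Tile 5: at (1,2), goal (1,1), distance |1-1|+|2-1| = 1
Tile 8: at (2,0), goal (2,1), distance |2-2|+|0-1| = 1
Tile 6: at (2,2), goal (1,2), distance |2-1|+|2-2| = 1
Sum: 2 + 0 + 3 + 1 + 2 + 1 + 1 + 1 = 11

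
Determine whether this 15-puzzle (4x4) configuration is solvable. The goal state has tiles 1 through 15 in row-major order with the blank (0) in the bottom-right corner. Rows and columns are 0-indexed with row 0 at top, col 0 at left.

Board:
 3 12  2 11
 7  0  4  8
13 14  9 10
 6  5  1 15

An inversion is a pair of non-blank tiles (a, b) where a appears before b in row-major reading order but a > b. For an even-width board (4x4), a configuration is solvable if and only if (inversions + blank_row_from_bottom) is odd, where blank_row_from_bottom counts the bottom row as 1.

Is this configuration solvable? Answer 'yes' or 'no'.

Answer: yes

Derivation:
Inversions: 48
Blank is in row 1 (0-indexed from top), which is row 3 counting from the bottom (bottom = 1).
48 + 3 = 51, which is odd, so the puzzle is solvable.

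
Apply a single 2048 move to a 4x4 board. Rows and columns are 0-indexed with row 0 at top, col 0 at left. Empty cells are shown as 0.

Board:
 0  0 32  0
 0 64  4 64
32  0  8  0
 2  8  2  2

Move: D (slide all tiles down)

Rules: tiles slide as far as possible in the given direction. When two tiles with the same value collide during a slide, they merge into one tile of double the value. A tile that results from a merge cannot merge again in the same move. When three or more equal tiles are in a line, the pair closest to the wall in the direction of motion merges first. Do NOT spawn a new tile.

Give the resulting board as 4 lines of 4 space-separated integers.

Answer:  0  0 32  0
 0  0  4  0
32 64  8 64
 2  8  2  2

Derivation:
Slide down:
col 0: [0, 0, 32, 2] -> [0, 0, 32, 2]
col 1: [0, 64, 0, 8] -> [0, 0, 64, 8]
col 2: [32, 4, 8, 2] -> [32, 4, 8, 2]
col 3: [0, 64, 0, 2] -> [0, 0, 64, 2]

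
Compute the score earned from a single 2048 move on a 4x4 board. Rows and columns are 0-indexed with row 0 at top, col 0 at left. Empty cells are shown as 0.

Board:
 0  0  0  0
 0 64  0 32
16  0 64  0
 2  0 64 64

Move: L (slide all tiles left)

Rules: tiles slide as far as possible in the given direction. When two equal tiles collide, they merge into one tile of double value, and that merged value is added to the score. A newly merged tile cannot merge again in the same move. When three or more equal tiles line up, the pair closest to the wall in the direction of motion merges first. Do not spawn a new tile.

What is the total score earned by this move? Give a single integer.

Answer: 128

Derivation:
Slide left:
row 0: [0, 0, 0, 0] -> [0, 0, 0, 0]  score +0 (running 0)
row 1: [0, 64, 0, 32] -> [64, 32, 0, 0]  score +0 (running 0)
row 2: [16, 0, 64, 0] -> [16, 64, 0, 0]  score +0 (running 0)
row 3: [2, 0, 64, 64] -> [2, 128, 0, 0]  score +128 (running 128)
Board after move:
  0   0   0   0
 64  32   0   0
 16  64   0   0
  2 128   0   0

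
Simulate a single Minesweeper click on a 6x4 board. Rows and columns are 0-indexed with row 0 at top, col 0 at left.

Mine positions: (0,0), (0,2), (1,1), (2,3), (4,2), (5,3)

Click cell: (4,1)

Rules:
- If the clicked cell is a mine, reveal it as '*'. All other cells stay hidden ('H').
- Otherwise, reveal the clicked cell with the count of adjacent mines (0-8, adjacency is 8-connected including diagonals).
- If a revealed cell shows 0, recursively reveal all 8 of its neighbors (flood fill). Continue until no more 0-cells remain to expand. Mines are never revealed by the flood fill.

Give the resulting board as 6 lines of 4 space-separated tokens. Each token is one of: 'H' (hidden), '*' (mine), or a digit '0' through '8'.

H H H H
H H H H
H H H H
H H H H
H 1 H H
H H H H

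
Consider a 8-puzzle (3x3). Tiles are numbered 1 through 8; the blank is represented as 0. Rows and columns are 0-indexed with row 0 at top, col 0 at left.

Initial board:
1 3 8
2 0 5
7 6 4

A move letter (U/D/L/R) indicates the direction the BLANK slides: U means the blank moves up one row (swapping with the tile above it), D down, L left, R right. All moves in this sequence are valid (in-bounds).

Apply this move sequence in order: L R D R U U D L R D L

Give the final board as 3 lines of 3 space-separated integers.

Answer: 1 3 8
2 6 5
7 0 4

Derivation:
After move 1 (L):
1 3 8
0 2 5
7 6 4

After move 2 (R):
1 3 8
2 0 5
7 6 4

After move 3 (D):
1 3 8
2 6 5
7 0 4

After move 4 (R):
1 3 8
2 6 5
7 4 0

After move 5 (U):
1 3 8
2 6 0
7 4 5

After move 6 (U):
1 3 0
2 6 8
7 4 5

After move 7 (D):
1 3 8
2 6 0
7 4 5

After move 8 (L):
1 3 8
2 0 6
7 4 5

After move 9 (R):
1 3 8
2 6 0
7 4 5

After move 10 (D):
1 3 8
2 6 5
7 4 0

After move 11 (L):
1 3 8
2 6 5
7 0 4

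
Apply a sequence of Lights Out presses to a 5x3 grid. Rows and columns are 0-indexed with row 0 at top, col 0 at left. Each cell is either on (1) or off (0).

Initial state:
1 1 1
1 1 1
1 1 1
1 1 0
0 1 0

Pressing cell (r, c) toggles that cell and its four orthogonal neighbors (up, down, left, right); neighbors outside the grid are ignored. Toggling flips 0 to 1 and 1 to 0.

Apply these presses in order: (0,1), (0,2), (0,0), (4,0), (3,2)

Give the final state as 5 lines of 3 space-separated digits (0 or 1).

Answer: 1 0 1
0 0 0
1 1 0
0 0 1
1 0 1

Derivation:
After press 1 at (0,1):
0 0 0
1 0 1
1 1 1
1 1 0
0 1 0

After press 2 at (0,2):
0 1 1
1 0 0
1 1 1
1 1 0
0 1 0

After press 3 at (0,0):
1 0 1
0 0 0
1 1 1
1 1 0
0 1 0

After press 4 at (4,0):
1 0 1
0 0 0
1 1 1
0 1 0
1 0 0

After press 5 at (3,2):
1 0 1
0 0 0
1 1 0
0 0 1
1 0 1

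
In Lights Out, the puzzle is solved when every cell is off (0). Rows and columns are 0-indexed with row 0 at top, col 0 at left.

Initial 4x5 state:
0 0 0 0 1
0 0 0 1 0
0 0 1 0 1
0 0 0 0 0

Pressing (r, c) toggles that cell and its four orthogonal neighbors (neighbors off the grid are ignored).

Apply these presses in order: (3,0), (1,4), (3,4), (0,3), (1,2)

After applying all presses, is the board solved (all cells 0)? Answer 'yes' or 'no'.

Answer: no

Derivation:
After press 1 at (3,0):
0 0 0 0 1
0 0 0 1 0
1 0 1 0 1
1 1 0 0 0

After press 2 at (1,4):
0 0 0 0 0
0 0 0 0 1
1 0 1 0 0
1 1 0 0 0

After press 3 at (3,4):
0 0 0 0 0
0 0 0 0 1
1 0 1 0 1
1 1 0 1 1

After press 4 at (0,3):
0 0 1 1 1
0 0 0 1 1
1 0 1 0 1
1 1 0 1 1

After press 5 at (1,2):
0 0 0 1 1
0 1 1 0 1
1 0 0 0 1
1 1 0 1 1

Lights still on: 11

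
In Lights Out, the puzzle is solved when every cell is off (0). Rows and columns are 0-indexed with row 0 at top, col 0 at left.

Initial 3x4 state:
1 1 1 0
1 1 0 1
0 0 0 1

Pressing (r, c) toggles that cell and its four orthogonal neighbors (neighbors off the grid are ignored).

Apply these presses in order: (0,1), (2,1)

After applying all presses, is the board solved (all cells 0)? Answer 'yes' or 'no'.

After press 1 at (0,1):
0 0 0 0
1 0 0 1
0 0 0 1

After press 2 at (2,1):
0 0 0 0
1 1 0 1
1 1 1 1

Lights still on: 7

Answer: no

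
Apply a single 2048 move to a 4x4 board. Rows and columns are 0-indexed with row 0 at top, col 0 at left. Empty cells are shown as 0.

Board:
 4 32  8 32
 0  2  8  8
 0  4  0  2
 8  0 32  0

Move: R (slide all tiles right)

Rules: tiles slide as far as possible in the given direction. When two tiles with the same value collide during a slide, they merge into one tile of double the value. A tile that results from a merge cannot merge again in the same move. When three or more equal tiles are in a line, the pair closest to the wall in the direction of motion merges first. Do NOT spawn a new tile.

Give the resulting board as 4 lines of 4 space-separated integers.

Slide right:
row 0: [4, 32, 8, 32] -> [4, 32, 8, 32]
row 1: [0, 2, 8, 8] -> [0, 0, 2, 16]
row 2: [0, 4, 0, 2] -> [0, 0, 4, 2]
row 3: [8, 0, 32, 0] -> [0, 0, 8, 32]

Answer:  4 32  8 32
 0  0  2 16
 0  0  4  2
 0  0  8 32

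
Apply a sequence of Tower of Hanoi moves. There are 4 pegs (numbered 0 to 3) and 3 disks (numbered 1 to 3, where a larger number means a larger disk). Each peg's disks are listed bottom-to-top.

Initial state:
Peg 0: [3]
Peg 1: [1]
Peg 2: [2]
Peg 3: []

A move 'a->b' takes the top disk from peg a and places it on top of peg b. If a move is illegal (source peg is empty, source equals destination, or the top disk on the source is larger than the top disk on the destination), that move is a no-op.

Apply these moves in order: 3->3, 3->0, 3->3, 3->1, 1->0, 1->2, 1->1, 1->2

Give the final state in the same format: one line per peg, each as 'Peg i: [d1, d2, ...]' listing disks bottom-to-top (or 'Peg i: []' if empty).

Answer: Peg 0: [3, 1]
Peg 1: []
Peg 2: [2]
Peg 3: []

Derivation:
After move 1 (3->3):
Peg 0: [3]
Peg 1: [1]
Peg 2: [2]
Peg 3: []

After move 2 (3->0):
Peg 0: [3]
Peg 1: [1]
Peg 2: [2]
Peg 3: []

After move 3 (3->3):
Peg 0: [3]
Peg 1: [1]
Peg 2: [2]
Peg 3: []

After move 4 (3->1):
Peg 0: [3]
Peg 1: [1]
Peg 2: [2]
Peg 3: []

After move 5 (1->0):
Peg 0: [3, 1]
Peg 1: []
Peg 2: [2]
Peg 3: []

After move 6 (1->2):
Peg 0: [3, 1]
Peg 1: []
Peg 2: [2]
Peg 3: []

After move 7 (1->1):
Peg 0: [3, 1]
Peg 1: []
Peg 2: [2]
Peg 3: []

After move 8 (1->2):
Peg 0: [3, 1]
Peg 1: []
Peg 2: [2]
Peg 3: []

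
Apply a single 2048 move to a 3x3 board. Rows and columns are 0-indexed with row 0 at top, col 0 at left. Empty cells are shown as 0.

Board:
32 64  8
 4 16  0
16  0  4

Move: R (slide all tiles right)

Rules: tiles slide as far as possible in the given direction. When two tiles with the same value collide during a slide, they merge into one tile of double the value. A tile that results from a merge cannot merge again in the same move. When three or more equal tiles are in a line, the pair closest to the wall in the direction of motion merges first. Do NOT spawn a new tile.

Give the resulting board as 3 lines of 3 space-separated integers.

Answer: 32 64  8
 0  4 16
 0 16  4

Derivation:
Slide right:
row 0: [32, 64, 8] -> [32, 64, 8]
row 1: [4, 16, 0] -> [0, 4, 16]
row 2: [16, 0, 4] -> [0, 16, 4]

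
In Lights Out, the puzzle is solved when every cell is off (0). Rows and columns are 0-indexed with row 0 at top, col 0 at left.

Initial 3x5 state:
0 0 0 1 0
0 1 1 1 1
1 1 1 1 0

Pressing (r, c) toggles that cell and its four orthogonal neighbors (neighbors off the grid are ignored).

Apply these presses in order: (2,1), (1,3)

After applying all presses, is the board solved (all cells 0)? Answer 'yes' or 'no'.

Answer: yes

Derivation:
After press 1 at (2,1):
0 0 0 1 0
0 0 1 1 1
0 0 0 1 0

After press 2 at (1,3):
0 0 0 0 0
0 0 0 0 0
0 0 0 0 0

Lights still on: 0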